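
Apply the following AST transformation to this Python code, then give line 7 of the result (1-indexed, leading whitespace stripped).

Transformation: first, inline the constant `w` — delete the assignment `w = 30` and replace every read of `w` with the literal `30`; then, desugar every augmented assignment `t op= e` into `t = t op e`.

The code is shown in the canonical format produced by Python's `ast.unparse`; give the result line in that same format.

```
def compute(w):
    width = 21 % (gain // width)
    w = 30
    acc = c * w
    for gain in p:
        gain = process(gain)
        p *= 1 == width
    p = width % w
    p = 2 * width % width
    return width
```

Transformed code:
def compute(w):
    width = 21 % (gain // width)
    acc = c * 30
    for gain in p:
        gain = process(gain)
        p = p * (1 == width)
    p = width % 30
    p = 2 * width % width
    return width

p = width % 30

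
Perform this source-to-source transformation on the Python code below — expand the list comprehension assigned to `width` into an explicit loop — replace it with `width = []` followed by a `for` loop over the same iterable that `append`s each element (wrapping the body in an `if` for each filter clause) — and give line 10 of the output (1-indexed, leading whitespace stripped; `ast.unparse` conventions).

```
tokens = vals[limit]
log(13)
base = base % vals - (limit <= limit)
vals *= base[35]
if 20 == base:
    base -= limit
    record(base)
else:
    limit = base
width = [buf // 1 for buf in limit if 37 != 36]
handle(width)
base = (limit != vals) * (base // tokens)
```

width = []

Transformed code:
tokens = vals[limit]
log(13)
base = base % vals - (limit <= limit)
vals *= base[35]
if 20 == base:
    base -= limit
    record(base)
else:
    limit = base
width = []
for buf in limit:
    if 37 != 36:
        width.append(buf // 1)
handle(width)
base = (limit != vals) * (base // tokens)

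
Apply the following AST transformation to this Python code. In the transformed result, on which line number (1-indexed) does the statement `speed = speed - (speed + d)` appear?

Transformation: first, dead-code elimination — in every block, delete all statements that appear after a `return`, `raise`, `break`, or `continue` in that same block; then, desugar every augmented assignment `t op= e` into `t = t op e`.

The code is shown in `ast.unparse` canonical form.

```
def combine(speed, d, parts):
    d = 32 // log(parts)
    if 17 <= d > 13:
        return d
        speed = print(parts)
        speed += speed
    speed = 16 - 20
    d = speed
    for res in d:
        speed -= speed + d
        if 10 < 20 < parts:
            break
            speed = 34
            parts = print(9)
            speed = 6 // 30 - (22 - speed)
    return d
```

Transformed code:
def combine(speed, d, parts):
    d = 32 // log(parts)
    if 17 <= d > 13:
        return d
    speed = 16 - 20
    d = speed
    for res in d:
        speed = speed - (speed + d)
        if 10 < 20 < parts:
            break
    return d

8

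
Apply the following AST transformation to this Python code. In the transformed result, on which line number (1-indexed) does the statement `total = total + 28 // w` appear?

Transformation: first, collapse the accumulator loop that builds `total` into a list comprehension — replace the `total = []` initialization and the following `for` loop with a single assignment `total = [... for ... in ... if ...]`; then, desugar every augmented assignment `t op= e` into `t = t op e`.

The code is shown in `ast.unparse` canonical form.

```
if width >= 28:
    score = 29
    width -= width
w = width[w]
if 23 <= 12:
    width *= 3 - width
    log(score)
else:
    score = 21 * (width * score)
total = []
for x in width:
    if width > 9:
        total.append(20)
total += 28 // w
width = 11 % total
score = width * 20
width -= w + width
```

11

Transformed code:
if width >= 28:
    score = 29
    width = width - width
w = width[w]
if 23 <= 12:
    width = width * (3 - width)
    log(score)
else:
    score = 21 * (width * score)
total = [20 for x in width if width > 9]
total = total + 28 // w
width = 11 % total
score = width * 20
width = width - (w + width)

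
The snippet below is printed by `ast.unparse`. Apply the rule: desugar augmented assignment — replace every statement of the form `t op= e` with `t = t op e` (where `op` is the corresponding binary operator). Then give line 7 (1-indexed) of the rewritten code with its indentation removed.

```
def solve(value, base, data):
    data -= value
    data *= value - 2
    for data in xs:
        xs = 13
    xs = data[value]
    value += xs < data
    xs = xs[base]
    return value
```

Transformed code:
def solve(value, base, data):
    data = data - value
    data = data * (value - 2)
    for data in xs:
        xs = 13
    xs = data[value]
    value = value + (xs < data)
    xs = xs[base]
    return value

value = value + (xs < data)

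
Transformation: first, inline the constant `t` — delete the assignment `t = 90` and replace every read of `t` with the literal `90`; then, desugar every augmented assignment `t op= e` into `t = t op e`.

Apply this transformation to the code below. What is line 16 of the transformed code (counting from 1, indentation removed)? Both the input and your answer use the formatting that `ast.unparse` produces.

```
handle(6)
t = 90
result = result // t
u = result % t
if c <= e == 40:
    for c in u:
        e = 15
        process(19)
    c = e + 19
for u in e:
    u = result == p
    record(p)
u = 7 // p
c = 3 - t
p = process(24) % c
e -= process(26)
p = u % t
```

Transformed code:
handle(6)
result = result // 90
u = result % 90
if c <= e == 40:
    for c in u:
        e = 15
        process(19)
    c = e + 19
for u in e:
    u = result == p
    record(p)
u = 7 // p
c = 3 - 90
p = process(24) % c
e = e - process(26)
p = u % 90

p = u % 90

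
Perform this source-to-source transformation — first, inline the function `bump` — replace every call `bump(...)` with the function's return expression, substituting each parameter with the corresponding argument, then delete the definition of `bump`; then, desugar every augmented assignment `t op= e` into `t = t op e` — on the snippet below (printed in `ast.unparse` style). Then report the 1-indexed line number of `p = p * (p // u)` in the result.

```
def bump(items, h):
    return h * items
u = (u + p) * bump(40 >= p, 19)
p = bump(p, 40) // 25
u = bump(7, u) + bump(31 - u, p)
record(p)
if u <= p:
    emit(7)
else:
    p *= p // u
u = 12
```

8

Transformed code:
u = (u + p) * (19 * (40 >= p))
p = 40 * p // 25
u = u * 7 + p * (31 - u)
record(p)
if u <= p:
    emit(7)
else:
    p = p * (p // u)
u = 12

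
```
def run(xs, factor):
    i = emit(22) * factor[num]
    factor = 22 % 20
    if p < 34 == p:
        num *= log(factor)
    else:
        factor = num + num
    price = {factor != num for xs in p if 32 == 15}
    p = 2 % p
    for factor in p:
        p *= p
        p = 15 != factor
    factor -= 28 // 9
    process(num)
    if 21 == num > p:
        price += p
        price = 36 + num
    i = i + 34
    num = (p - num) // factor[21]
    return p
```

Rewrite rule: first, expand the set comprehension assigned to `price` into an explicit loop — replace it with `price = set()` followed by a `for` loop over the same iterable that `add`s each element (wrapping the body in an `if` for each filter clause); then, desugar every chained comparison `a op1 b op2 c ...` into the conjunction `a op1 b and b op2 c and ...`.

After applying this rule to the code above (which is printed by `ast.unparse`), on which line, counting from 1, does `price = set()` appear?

Transformed code:
def run(xs, factor):
    i = emit(22) * factor[num]
    factor = 22 % 20
    if p < 34 and 34 == p:
        num *= log(factor)
    else:
        factor = num + num
    price = set()
    for xs in p:
        if 32 == 15:
            price.add(factor != num)
    p = 2 % p
    for factor in p:
        p *= p
        p = 15 != factor
    factor -= 28 // 9
    process(num)
    if 21 == num and num > p:
        price += p
        price = 36 + num
    i = i + 34
    num = (p - num) // factor[21]
    return p

8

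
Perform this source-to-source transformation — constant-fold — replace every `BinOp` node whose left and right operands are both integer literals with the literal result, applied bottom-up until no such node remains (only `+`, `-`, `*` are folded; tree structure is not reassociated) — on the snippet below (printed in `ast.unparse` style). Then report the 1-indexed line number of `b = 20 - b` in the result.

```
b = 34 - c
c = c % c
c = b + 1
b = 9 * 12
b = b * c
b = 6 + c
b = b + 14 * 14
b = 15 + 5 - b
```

8

Transformed code:
b = 34 - c
c = c % c
c = b + 1
b = 108
b = b * c
b = 6 + c
b = b + 196
b = 20 - b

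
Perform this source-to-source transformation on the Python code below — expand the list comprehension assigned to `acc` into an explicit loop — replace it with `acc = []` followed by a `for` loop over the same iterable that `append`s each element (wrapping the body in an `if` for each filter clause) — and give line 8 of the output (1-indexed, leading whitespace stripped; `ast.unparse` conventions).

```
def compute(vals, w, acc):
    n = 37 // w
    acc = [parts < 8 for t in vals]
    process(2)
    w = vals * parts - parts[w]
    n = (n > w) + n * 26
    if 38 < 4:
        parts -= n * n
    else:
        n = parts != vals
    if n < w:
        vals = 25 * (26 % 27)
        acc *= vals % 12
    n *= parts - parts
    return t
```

Transformed code:
def compute(vals, w, acc):
    n = 37 // w
    acc = []
    for t in vals:
        acc.append(parts < 8)
    process(2)
    w = vals * parts - parts[w]
    n = (n > w) + n * 26
    if 38 < 4:
        parts -= n * n
    else:
        n = parts != vals
    if n < w:
        vals = 25 * (26 % 27)
        acc *= vals % 12
    n *= parts - parts
    return t

n = (n > w) + n * 26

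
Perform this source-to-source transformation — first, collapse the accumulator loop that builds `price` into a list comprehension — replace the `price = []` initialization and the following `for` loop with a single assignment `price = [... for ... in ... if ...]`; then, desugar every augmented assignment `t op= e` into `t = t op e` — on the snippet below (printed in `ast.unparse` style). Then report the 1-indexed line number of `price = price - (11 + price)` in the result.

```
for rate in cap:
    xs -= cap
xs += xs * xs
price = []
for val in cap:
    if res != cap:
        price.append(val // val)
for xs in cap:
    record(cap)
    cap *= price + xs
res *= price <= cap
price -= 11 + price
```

Transformed code:
for rate in cap:
    xs = xs - cap
xs = xs + xs * xs
price = [val // val for val in cap if res != cap]
for xs in cap:
    record(cap)
    cap = cap * (price + xs)
res = res * (price <= cap)
price = price - (11 + price)

9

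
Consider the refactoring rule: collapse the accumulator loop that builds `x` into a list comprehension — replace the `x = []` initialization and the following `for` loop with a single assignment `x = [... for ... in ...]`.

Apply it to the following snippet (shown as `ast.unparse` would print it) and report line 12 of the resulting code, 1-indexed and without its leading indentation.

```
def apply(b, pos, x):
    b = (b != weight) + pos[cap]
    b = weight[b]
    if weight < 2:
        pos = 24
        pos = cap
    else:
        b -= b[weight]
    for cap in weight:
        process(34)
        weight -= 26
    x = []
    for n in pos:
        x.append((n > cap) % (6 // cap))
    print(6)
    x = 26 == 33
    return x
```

x = [(n > cap) % (6 // cap) for n in pos]

Transformed code:
def apply(b, pos, x):
    b = (b != weight) + pos[cap]
    b = weight[b]
    if weight < 2:
        pos = 24
        pos = cap
    else:
        b -= b[weight]
    for cap in weight:
        process(34)
        weight -= 26
    x = [(n > cap) % (6 // cap) for n in pos]
    print(6)
    x = 26 == 33
    return x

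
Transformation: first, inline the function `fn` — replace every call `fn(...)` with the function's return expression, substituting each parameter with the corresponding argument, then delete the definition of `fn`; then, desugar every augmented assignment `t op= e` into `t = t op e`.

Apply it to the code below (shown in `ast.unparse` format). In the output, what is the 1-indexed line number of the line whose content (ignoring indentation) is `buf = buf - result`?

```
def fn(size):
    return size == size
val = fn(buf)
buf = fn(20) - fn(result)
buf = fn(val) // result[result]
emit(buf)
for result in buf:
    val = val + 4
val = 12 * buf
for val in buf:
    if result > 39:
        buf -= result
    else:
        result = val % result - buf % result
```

Transformed code:
val = buf == buf
buf = (20 == 20) - (result == result)
buf = (val == val) // result[result]
emit(buf)
for result in buf:
    val = val + 4
val = 12 * buf
for val in buf:
    if result > 39:
        buf = buf - result
    else:
        result = val % result - buf % result

10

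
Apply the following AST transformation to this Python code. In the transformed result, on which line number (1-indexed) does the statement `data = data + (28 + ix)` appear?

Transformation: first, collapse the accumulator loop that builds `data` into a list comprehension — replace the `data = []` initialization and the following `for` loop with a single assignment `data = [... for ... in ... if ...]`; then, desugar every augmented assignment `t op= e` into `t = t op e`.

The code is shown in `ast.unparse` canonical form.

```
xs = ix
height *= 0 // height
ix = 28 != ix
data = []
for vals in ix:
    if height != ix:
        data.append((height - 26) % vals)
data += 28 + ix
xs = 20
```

Transformed code:
xs = ix
height = height * (0 // height)
ix = 28 != ix
data = [(height - 26) % vals for vals in ix if height != ix]
data = data + (28 + ix)
xs = 20

5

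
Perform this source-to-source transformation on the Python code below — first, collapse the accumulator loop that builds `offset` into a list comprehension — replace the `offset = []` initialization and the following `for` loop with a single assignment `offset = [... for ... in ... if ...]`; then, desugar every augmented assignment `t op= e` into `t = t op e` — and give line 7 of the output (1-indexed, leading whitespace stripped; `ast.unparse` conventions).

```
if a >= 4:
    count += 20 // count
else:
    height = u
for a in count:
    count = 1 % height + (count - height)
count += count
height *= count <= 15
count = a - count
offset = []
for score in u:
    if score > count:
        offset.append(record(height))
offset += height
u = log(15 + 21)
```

Transformed code:
if a >= 4:
    count = count + 20 // count
else:
    height = u
for a in count:
    count = 1 % height + (count - height)
count = count + count
height = height * (count <= 15)
count = a - count
offset = [record(height) for score in u if score > count]
offset = offset + height
u = log(15 + 21)

count = count + count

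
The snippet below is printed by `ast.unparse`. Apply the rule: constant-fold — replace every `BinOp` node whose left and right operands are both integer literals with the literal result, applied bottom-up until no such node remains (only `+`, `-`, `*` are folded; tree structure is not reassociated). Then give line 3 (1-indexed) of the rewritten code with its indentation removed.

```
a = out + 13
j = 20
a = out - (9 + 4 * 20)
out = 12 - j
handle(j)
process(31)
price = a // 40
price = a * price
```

Transformed code:
a = out + 13
j = 20
a = out - 89
out = 12 - j
handle(j)
process(31)
price = a // 40
price = a * price

a = out - 89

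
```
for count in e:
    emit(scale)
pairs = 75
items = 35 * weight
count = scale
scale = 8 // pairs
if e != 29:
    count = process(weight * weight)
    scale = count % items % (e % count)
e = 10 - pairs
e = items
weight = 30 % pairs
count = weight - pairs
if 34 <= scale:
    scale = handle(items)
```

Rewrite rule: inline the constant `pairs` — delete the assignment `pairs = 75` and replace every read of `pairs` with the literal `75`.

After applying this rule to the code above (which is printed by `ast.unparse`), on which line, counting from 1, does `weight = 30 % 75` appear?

Transformed code:
for count in e:
    emit(scale)
items = 35 * weight
count = scale
scale = 8 // 75
if e != 29:
    count = process(weight * weight)
    scale = count % items % (e % count)
e = 10 - 75
e = items
weight = 30 % 75
count = weight - 75
if 34 <= scale:
    scale = handle(items)

11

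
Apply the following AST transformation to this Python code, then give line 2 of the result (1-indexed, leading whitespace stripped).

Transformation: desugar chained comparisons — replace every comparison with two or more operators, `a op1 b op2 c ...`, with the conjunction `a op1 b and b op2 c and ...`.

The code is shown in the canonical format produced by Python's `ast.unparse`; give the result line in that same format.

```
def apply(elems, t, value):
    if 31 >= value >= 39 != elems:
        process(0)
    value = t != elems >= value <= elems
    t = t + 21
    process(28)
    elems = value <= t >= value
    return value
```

if 31 >= value and value >= 39 and (39 != elems):

Transformed code:
def apply(elems, t, value):
    if 31 >= value and value >= 39 and (39 != elems):
        process(0)
    value = t != elems and elems >= value and (value <= elems)
    t = t + 21
    process(28)
    elems = value <= t and t >= value
    return value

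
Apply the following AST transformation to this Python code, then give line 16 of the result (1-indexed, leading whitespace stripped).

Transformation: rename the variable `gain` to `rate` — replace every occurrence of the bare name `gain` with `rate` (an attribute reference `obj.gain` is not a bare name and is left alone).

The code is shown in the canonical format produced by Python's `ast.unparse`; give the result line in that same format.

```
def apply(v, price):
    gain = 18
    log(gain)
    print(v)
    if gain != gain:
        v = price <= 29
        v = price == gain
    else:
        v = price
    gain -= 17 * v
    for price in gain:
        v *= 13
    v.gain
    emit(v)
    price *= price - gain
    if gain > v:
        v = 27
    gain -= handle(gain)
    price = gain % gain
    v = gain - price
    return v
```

if rate > v:

Transformed code:
def apply(v, price):
    rate = 18
    log(rate)
    print(v)
    if rate != rate:
        v = price <= 29
        v = price == rate
    else:
        v = price
    rate -= 17 * v
    for price in rate:
        v *= 13
    v.gain
    emit(v)
    price *= price - rate
    if rate > v:
        v = 27
    rate -= handle(rate)
    price = rate % rate
    v = rate - price
    return v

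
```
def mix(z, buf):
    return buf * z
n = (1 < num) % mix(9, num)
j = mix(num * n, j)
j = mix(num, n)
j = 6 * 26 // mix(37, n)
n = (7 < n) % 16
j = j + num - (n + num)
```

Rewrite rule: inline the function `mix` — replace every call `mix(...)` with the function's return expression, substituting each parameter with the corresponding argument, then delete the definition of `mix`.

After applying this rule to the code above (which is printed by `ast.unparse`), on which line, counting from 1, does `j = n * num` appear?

Transformed code:
n = (1 < num) % (num * 9)
j = j * (num * n)
j = n * num
j = 6 * 26 // (n * 37)
n = (7 < n) % 16
j = j + num - (n + num)

3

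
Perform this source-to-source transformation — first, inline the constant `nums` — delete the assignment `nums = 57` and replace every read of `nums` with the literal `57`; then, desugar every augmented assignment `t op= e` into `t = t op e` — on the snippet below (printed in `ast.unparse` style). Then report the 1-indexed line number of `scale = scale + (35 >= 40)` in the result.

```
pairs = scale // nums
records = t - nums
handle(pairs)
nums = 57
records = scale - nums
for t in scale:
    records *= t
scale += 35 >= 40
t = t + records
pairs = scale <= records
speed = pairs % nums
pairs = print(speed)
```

7

Transformed code:
pairs = scale // 57
records = t - 57
handle(pairs)
records = scale - 57
for t in scale:
    records = records * t
scale = scale + (35 >= 40)
t = t + records
pairs = scale <= records
speed = pairs % 57
pairs = print(speed)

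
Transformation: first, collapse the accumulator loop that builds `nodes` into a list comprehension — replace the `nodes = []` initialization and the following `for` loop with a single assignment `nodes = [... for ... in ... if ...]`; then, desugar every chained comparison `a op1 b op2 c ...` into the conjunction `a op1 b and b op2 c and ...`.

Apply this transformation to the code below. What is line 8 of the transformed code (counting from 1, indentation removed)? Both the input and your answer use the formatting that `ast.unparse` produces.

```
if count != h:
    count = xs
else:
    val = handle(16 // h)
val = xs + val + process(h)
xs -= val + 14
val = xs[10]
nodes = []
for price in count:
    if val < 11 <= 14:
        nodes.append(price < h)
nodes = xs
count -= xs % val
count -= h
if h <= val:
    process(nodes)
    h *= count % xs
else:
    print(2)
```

nodes = [price < h for price in count if val < 11 and 11 <= 14]

Transformed code:
if count != h:
    count = xs
else:
    val = handle(16 // h)
val = xs + val + process(h)
xs -= val + 14
val = xs[10]
nodes = [price < h for price in count if val < 11 and 11 <= 14]
nodes = xs
count -= xs % val
count -= h
if h <= val:
    process(nodes)
    h *= count % xs
else:
    print(2)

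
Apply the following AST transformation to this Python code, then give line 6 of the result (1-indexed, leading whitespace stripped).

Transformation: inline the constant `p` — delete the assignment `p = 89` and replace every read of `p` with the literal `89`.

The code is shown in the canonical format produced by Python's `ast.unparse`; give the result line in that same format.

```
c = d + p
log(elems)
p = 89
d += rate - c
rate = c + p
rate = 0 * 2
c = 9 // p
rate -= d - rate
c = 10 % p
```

Transformed code:
c = d + 89
log(elems)
d += rate - c
rate = c + 89
rate = 0 * 2
c = 9 // 89
rate -= d - rate
c = 10 % 89

c = 9 // 89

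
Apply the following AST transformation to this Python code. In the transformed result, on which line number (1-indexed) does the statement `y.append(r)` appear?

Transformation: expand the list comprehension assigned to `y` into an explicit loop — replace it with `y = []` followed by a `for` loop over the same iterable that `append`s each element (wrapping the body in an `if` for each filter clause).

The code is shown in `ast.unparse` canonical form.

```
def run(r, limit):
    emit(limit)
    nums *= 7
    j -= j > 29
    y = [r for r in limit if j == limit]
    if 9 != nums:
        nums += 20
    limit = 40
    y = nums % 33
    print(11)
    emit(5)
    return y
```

Transformed code:
def run(r, limit):
    emit(limit)
    nums *= 7
    j -= j > 29
    y = []
    for r in limit:
        if j == limit:
            y.append(r)
    if 9 != nums:
        nums += 20
    limit = 40
    y = nums % 33
    print(11)
    emit(5)
    return y

8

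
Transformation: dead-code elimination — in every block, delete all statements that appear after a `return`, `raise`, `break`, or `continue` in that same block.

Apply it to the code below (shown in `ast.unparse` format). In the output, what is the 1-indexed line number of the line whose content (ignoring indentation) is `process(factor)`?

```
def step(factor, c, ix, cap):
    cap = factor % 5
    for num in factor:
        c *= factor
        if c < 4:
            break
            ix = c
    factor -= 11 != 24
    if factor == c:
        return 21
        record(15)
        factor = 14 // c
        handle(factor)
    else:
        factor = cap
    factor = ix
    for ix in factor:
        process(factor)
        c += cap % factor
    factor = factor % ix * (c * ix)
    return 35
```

14

Transformed code:
def step(factor, c, ix, cap):
    cap = factor % 5
    for num in factor:
        c *= factor
        if c < 4:
            break
    factor -= 11 != 24
    if factor == c:
        return 21
    else:
        factor = cap
    factor = ix
    for ix in factor:
        process(factor)
        c += cap % factor
    factor = factor % ix * (c * ix)
    return 35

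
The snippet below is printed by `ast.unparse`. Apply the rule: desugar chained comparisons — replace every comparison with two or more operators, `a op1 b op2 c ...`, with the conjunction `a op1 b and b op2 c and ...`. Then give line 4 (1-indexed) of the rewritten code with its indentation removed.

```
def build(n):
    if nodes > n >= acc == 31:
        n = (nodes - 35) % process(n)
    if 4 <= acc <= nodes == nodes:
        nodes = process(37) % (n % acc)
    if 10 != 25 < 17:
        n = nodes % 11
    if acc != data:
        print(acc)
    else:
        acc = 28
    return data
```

if 4 <= acc and acc <= nodes and (nodes == nodes):

Transformed code:
def build(n):
    if nodes > n and n >= acc and (acc == 31):
        n = (nodes - 35) % process(n)
    if 4 <= acc and acc <= nodes and (nodes == nodes):
        nodes = process(37) % (n % acc)
    if 10 != 25 and 25 < 17:
        n = nodes % 11
    if acc != data:
        print(acc)
    else:
        acc = 28
    return data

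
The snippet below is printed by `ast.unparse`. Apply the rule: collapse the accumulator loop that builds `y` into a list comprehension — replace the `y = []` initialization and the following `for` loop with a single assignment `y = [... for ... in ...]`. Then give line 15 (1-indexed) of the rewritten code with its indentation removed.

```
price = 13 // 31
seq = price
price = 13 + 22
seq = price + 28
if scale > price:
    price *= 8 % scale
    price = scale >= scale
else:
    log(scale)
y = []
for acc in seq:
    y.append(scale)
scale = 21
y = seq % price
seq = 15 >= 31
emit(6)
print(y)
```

print(y)

Transformed code:
price = 13 // 31
seq = price
price = 13 + 22
seq = price + 28
if scale > price:
    price *= 8 % scale
    price = scale >= scale
else:
    log(scale)
y = [scale for acc in seq]
scale = 21
y = seq % price
seq = 15 >= 31
emit(6)
print(y)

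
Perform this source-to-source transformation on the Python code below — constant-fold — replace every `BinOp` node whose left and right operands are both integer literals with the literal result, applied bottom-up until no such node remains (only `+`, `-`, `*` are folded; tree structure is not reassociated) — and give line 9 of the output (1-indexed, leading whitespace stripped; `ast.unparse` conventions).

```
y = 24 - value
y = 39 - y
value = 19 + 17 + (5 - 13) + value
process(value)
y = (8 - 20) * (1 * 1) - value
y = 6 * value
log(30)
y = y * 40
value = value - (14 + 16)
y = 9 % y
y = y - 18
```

value = value - 30

Transformed code:
y = 24 - value
y = 39 - y
value = 28 + value
process(value)
y = -12 - value
y = 6 * value
log(30)
y = y * 40
value = value - 30
y = 9 % y
y = y - 18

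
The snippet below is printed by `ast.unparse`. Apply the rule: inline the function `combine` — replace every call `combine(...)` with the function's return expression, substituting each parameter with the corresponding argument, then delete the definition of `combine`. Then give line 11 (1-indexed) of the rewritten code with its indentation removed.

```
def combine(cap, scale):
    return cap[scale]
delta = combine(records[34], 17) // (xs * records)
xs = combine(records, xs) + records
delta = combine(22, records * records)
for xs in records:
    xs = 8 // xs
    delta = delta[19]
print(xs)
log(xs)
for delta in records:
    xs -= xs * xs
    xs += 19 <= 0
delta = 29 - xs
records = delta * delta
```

Transformed code:
delta = records[34][17] // (xs * records)
xs = records[xs] + records
delta = 22[records * records]
for xs in records:
    xs = 8 // xs
    delta = delta[19]
print(xs)
log(xs)
for delta in records:
    xs -= xs * xs
    xs += 19 <= 0
delta = 29 - xs
records = delta * delta

xs += 19 <= 0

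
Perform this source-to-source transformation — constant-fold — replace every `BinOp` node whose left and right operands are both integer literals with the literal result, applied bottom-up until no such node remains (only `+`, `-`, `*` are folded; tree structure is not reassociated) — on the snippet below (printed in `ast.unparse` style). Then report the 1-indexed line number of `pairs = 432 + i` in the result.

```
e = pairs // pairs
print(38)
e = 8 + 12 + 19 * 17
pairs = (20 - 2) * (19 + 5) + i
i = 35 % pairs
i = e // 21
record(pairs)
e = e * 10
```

Transformed code:
e = pairs // pairs
print(38)
e = 343
pairs = 432 + i
i = 35 % pairs
i = e // 21
record(pairs)
e = e * 10

4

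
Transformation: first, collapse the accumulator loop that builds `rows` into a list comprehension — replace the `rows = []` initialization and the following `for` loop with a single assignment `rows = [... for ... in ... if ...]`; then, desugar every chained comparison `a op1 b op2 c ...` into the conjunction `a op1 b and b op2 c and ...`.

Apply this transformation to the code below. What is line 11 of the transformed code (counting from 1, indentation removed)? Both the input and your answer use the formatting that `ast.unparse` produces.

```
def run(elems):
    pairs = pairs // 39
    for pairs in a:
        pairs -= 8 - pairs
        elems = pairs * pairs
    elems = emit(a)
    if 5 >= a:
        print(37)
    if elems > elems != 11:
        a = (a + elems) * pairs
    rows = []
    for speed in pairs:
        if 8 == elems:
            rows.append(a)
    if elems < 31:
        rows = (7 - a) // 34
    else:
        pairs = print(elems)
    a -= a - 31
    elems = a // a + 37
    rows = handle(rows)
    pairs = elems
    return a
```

rows = [a for speed in pairs if 8 == elems]

Transformed code:
def run(elems):
    pairs = pairs // 39
    for pairs in a:
        pairs -= 8 - pairs
        elems = pairs * pairs
    elems = emit(a)
    if 5 >= a:
        print(37)
    if elems > elems and elems != 11:
        a = (a + elems) * pairs
    rows = [a for speed in pairs if 8 == elems]
    if elems < 31:
        rows = (7 - a) // 34
    else:
        pairs = print(elems)
    a -= a - 31
    elems = a // a + 37
    rows = handle(rows)
    pairs = elems
    return a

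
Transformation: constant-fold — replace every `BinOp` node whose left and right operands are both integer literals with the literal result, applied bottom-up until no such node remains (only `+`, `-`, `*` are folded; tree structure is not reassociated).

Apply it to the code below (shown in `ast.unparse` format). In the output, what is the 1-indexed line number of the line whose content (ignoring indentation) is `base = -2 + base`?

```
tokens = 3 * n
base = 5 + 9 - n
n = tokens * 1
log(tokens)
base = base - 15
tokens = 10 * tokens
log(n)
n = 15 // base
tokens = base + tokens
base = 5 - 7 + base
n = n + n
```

Transformed code:
tokens = 3 * n
base = 14 - n
n = tokens * 1
log(tokens)
base = base - 15
tokens = 10 * tokens
log(n)
n = 15 // base
tokens = base + tokens
base = -2 + base
n = n + n

10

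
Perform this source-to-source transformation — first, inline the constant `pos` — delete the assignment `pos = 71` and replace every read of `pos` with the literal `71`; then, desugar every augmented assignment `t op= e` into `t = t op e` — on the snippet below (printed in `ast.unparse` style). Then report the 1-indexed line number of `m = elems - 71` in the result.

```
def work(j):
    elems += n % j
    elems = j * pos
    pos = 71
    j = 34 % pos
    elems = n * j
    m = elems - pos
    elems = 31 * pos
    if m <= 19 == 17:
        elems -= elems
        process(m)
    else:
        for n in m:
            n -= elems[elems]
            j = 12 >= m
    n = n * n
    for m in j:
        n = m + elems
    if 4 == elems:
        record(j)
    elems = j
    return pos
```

Transformed code:
def work(j):
    elems = elems + n % j
    elems = j * 71
    j = 34 % 71
    elems = n * j
    m = elems - 71
    elems = 31 * 71
    if m <= 19 == 17:
        elems = elems - elems
        process(m)
    else:
        for n in m:
            n = n - elems[elems]
            j = 12 >= m
    n = n * n
    for m in j:
        n = m + elems
    if 4 == elems:
        record(j)
    elems = j
    return 71

6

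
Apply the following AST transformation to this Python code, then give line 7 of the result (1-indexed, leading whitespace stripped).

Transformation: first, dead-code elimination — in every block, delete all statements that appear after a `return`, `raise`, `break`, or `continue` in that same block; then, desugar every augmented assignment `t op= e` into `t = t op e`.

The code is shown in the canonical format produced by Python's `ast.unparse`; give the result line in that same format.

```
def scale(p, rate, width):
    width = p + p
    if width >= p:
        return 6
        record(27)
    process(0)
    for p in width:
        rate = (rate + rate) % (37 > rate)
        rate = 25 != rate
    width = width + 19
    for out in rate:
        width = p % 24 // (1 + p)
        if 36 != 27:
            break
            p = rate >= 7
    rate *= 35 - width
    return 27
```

rate = (rate + rate) % (37 > rate)

Transformed code:
def scale(p, rate, width):
    width = p + p
    if width >= p:
        return 6
    process(0)
    for p in width:
        rate = (rate + rate) % (37 > rate)
        rate = 25 != rate
    width = width + 19
    for out in rate:
        width = p % 24 // (1 + p)
        if 36 != 27:
            break
    rate = rate * (35 - width)
    return 27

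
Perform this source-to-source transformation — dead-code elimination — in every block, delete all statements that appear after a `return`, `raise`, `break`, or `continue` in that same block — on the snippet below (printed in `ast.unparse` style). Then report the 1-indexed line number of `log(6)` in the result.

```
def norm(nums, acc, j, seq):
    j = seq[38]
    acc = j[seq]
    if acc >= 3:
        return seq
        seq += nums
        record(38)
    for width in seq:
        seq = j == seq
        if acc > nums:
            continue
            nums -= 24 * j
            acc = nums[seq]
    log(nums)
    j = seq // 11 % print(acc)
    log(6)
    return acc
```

12

Transformed code:
def norm(nums, acc, j, seq):
    j = seq[38]
    acc = j[seq]
    if acc >= 3:
        return seq
    for width in seq:
        seq = j == seq
        if acc > nums:
            continue
    log(nums)
    j = seq // 11 % print(acc)
    log(6)
    return acc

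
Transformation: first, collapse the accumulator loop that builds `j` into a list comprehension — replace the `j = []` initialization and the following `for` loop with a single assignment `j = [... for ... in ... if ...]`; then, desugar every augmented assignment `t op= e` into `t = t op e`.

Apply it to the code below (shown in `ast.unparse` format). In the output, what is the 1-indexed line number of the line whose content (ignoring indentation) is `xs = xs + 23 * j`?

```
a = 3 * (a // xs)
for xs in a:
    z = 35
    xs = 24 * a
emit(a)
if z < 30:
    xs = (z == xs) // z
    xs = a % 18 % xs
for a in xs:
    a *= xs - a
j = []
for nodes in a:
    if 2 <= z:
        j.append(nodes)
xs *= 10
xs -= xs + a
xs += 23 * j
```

Transformed code:
a = 3 * (a // xs)
for xs in a:
    z = 35
    xs = 24 * a
emit(a)
if z < 30:
    xs = (z == xs) // z
    xs = a % 18 % xs
for a in xs:
    a = a * (xs - a)
j = [nodes for nodes in a if 2 <= z]
xs = xs * 10
xs = xs - (xs + a)
xs = xs + 23 * j

14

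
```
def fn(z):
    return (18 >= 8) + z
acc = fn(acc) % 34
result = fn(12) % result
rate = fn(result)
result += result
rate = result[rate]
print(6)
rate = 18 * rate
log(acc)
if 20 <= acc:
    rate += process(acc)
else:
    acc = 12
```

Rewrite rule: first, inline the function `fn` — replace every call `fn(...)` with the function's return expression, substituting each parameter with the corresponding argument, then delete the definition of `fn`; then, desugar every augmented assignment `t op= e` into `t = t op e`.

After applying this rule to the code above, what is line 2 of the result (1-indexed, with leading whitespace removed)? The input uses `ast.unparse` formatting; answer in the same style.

Transformed code:
acc = ((18 >= 8) + acc) % 34
result = ((18 >= 8) + 12) % result
rate = (18 >= 8) + result
result = result + result
rate = result[rate]
print(6)
rate = 18 * rate
log(acc)
if 20 <= acc:
    rate = rate + process(acc)
else:
    acc = 12

result = ((18 >= 8) + 12) % result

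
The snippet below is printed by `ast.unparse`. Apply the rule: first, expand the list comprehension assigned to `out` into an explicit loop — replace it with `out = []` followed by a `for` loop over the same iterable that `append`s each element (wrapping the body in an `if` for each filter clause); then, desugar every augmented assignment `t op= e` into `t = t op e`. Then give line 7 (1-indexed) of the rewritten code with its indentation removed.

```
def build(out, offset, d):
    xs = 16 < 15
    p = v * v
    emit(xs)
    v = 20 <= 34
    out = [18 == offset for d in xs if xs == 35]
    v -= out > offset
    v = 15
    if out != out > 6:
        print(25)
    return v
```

Transformed code:
def build(out, offset, d):
    xs = 16 < 15
    p = v * v
    emit(xs)
    v = 20 <= 34
    out = []
    for d in xs:
        if xs == 35:
            out.append(18 == offset)
    v = v - (out > offset)
    v = 15
    if out != out > 6:
        print(25)
    return v

for d in xs:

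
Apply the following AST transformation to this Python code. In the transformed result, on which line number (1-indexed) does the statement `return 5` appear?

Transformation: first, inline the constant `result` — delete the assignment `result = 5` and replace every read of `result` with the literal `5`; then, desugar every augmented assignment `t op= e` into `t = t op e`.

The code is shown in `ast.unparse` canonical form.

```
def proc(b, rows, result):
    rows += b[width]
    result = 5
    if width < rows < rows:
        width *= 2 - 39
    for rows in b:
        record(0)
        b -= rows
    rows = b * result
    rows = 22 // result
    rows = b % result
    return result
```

11

Transformed code:
def proc(b, rows, result):
    rows = rows + b[width]
    if width < rows < rows:
        width = width * (2 - 39)
    for rows in b:
        record(0)
        b = b - rows
    rows = b * 5
    rows = 22 // 5
    rows = b % 5
    return 5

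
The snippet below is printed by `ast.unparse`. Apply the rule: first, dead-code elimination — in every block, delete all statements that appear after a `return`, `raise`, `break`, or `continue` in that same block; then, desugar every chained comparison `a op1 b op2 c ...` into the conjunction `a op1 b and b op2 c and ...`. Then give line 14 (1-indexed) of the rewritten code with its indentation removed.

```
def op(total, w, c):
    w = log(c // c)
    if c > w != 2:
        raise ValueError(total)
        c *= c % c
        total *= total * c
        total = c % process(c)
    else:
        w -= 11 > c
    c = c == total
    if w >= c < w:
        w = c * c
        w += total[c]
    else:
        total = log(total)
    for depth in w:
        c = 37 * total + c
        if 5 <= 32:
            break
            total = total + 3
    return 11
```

c = 37 * total + c

Transformed code:
def op(total, w, c):
    w = log(c // c)
    if c > w and w != 2:
        raise ValueError(total)
    else:
        w -= 11 > c
    c = c == total
    if w >= c and c < w:
        w = c * c
        w += total[c]
    else:
        total = log(total)
    for depth in w:
        c = 37 * total + c
        if 5 <= 32:
            break
    return 11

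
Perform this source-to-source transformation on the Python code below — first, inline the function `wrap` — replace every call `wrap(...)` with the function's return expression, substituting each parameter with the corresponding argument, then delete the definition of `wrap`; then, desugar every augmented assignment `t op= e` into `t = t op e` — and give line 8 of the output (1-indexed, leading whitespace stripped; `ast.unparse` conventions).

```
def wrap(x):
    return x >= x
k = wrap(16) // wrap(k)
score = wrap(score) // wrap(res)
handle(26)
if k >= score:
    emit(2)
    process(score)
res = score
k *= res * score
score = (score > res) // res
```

k = k * (res * score)

Transformed code:
k = (16 >= 16) // (k >= k)
score = (score >= score) // (res >= res)
handle(26)
if k >= score:
    emit(2)
    process(score)
res = score
k = k * (res * score)
score = (score > res) // res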